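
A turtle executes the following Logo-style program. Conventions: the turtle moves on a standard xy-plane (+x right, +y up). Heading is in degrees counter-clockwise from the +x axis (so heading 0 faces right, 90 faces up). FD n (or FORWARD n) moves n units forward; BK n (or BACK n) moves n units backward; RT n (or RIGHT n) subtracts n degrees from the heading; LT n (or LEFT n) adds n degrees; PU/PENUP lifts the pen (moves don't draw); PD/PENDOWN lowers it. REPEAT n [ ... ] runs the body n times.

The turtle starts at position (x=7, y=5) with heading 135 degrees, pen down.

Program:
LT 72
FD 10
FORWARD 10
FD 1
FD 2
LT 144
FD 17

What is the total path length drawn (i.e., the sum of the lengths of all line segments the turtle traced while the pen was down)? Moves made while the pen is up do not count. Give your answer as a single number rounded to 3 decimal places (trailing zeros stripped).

Answer: 40

Derivation:
Executing turtle program step by step:
Start: pos=(7,5), heading=135, pen down
LT 72: heading 135 -> 207
FD 10: (7,5) -> (-1.91,0.46) [heading=207, draw]
FD 10: (-1.91,0.46) -> (-10.82,-4.08) [heading=207, draw]
FD 1: (-10.82,-4.08) -> (-11.711,-4.534) [heading=207, draw]
FD 2: (-11.711,-4.534) -> (-13.493,-5.442) [heading=207, draw]
LT 144: heading 207 -> 351
FD 17: (-13.493,-5.442) -> (3.298,-8.101) [heading=351, draw]
Final: pos=(3.298,-8.101), heading=351, 5 segment(s) drawn

Segment lengths:
  seg 1: (7,5) -> (-1.91,0.46), length = 10
  seg 2: (-1.91,0.46) -> (-10.82,-4.08), length = 10
  seg 3: (-10.82,-4.08) -> (-11.711,-4.534), length = 1
  seg 4: (-11.711,-4.534) -> (-13.493,-5.442), length = 2
  seg 5: (-13.493,-5.442) -> (3.298,-8.101), length = 17
Total = 40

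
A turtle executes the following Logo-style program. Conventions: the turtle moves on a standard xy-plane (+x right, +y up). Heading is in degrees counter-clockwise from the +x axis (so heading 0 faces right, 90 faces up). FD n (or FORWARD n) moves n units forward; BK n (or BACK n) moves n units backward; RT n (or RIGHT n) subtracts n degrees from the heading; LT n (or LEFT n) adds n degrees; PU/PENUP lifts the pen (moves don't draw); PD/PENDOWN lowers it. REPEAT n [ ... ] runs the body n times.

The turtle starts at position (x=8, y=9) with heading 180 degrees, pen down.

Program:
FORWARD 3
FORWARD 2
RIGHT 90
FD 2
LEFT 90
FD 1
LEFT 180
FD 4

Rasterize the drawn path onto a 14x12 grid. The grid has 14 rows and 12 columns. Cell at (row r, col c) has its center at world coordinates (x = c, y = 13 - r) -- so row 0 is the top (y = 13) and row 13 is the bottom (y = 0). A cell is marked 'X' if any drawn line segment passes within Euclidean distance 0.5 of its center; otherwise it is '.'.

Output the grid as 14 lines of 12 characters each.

Answer: ............
............
..XXXXX.....
...X........
...XXXXXX...
............
............
............
............
............
............
............
............
............

Derivation:
Segment 0: (8,9) -> (5,9)
Segment 1: (5,9) -> (3,9)
Segment 2: (3,9) -> (3,11)
Segment 3: (3,11) -> (2,11)
Segment 4: (2,11) -> (6,11)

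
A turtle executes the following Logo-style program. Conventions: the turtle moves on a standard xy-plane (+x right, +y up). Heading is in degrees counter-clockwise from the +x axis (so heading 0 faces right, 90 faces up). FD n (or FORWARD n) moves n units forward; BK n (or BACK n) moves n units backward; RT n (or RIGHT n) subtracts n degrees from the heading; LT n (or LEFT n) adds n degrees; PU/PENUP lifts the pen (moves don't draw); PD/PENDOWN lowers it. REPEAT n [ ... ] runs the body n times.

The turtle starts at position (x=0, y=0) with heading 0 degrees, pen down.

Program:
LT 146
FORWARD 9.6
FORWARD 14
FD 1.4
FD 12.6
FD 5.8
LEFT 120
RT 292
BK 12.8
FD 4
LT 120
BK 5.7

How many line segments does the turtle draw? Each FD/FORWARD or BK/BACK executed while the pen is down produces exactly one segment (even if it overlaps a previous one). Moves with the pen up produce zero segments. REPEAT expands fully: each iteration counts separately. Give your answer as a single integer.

Executing turtle program step by step:
Start: pos=(0,0), heading=0, pen down
LT 146: heading 0 -> 146
FD 9.6: (0,0) -> (-7.959,5.368) [heading=146, draw]
FD 14: (-7.959,5.368) -> (-19.565,13.197) [heading=146, draw]
FD 1.4: (-19.565,13.197) -> (-20.726,13.98) [heading=146, draw]
FD 12.6: (-20.726,13.98) -> (-31.172,21.026) [heading=146, draw]
FD 5.8: (-31.172,21.026) -> (-35.98,24.269) [heading=146, draw]
LT 120: heading 146 -> 266
RT 292: heading 266 -> 334
BK 12.8: (-35.98,24.269) -> (-47.485,29.88) [heading=334, draw]
FD 4: (-47.485,29.88) -> (-43.89,28.127) [heading=334, draw]
LT 120: heading 334 -> 94
BK 5.7: (-43.89,28.127) -> (-43.492,22.441) [heading=94, draw]
Final: pos=(-43.492,22.441), heading=94, 8 segment(s) drawn
Segments drawn: 8

Answer: 8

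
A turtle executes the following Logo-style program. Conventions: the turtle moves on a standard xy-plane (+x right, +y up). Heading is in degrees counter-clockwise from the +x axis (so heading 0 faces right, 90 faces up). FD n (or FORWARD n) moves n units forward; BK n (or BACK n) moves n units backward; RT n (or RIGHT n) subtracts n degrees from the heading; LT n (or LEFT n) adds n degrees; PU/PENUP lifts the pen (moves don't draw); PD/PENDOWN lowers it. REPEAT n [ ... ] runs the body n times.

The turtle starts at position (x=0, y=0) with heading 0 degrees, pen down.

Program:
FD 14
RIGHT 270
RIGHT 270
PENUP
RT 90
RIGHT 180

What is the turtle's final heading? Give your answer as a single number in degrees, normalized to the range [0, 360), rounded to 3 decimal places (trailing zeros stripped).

Executing turtle program step by step:
Start: pos=(0,0), heading=0, pen down
FD 14: (0,0) -> (14,0) [heading=0, draw]
RT 270: heading 0 -> 90
RT 270: heading 90 -> 180
PU: pen up
RT 90: heading 180 -> 90
RT 180: heading 90 -> 270
Final: pos=(14,0), heading=270, 1 segment(s) drawn

Answer: 270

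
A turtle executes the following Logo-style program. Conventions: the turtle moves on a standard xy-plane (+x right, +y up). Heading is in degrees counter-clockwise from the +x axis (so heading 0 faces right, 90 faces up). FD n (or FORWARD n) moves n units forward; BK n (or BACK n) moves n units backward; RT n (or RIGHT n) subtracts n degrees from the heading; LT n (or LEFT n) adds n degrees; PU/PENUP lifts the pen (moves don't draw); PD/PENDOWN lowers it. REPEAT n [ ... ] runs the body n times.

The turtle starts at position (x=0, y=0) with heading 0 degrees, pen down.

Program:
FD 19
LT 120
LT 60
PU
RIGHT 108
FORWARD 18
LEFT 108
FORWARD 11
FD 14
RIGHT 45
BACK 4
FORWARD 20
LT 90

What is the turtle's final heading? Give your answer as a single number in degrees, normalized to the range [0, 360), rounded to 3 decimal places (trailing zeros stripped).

Executing turtle program step by step:
Start: pos=(0,0), heading=0, pen down
FD 19: (0,0) -> (19,0) [heading=0, draw]
LT 120: heading 0 -> 120
LT 60: heading 120 -> 180
PU: pen up
RT 108: heading 180 -> 72
FD 18: (19,0) -> (24.562,17.119) [heading=72, move]
LT 108: heading 72 -> 180
FD 11: (24.562,17.119) -> (13.562,17.119) [heading=180, move]
FD 14: (13.562,17.119) -> (-0.438,17.119) [heading=180, move]
RT 45: heading 180 -> 135
BK 4: (-0.438,17.119) -> (2.391,14.291) [heading=135, move]
FD 20: (2.391,14.291) -> (-11.751,28.433) [heading=135, move]
LT 90: heading 135 -> 225
Final: pos=(-11.751,28.433), heading=225, 1 segment(s) drawn

Answer: 225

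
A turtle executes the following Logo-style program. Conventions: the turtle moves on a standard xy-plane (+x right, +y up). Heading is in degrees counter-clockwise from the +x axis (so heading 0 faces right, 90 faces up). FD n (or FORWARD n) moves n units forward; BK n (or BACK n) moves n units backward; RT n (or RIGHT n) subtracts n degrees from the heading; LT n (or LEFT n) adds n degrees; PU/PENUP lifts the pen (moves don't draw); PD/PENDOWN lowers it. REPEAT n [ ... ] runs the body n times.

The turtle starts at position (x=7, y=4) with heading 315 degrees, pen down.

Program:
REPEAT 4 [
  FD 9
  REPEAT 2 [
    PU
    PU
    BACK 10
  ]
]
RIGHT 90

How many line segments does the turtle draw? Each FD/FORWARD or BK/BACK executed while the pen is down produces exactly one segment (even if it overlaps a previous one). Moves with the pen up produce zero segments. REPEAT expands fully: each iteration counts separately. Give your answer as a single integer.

Executing turtle program step by step:
Start: pos=(7,4), heading=315, pen down
REPEAT 4 [
  -- iteration 1/4 --
  FD 9: (7,4) -> (13.364,-2.364) [heading=315, draw]
  REPEAT 2 [
    -- iteration 1/2 --
    PU: pen up
    PU: pen up
    BK 10: (13.364,-2.364) -> (6.293,4.707) [heading=315, move]
    -- iteration 2/2 --
    PU: pen up
    PU: pen up
    BK 10: (6.293,4.707) -> (-0.778,11.778) [heading=315, move]
  ]
  -- iteration 2/4 --
  FD 9: (-0.778,11.778) -> (5.586,5.414) [heading=315, move]
  REPEAT 2 [
    -- iteration 1/2 --
    PU: pen up
    PU: pen up
    BK 10: (5.586,5.414) -> (-1.485,12.485) [heading=315, move]
    -- iteration 2/2 --
    PU: pen up
    PU: pen up
    BK 10: (-1.485,12.485) -> (-8.556,19.556) [heading=315, move]
  ]
  -- iteration 3/4 --
  FD 9: (-8.556,19.556) -> (-2.192,13.192) [heading=315, move]
  REPEAT 2 [
    -- iteration 1/2 --
    PU: pen up
    PU: pen up
    BK 10: (-2.192,13.192) -> (-9.263,20.263) [heading=315, move]
    -- iteration 2/2 --
    PU: pen up
    PU: pen up
    BK 10: (-9.263,20.263) -> (-16.335,27.335) [heading=315, move]
  ]
  -- iteration 4/4 --
  FD 9: (-16.335,27.335) -> (-9.971,20.971) [heading=315, move]
  REPEAT 2 [
    -- iteration 1/2 --
    PU: pen up
    PU: pen up
    BK 10: (-9.971,20.971) -> (-17.042,28.042) [heading=315, move]
    -- iteration 2/2 --
    PU: pen up
    PU: pen up
    BK 10: (-17.042,28.042) -> (-24.113,35.113) [heading=315, move]
  ]
]
RT 90: heading 315 -> 225
Final: pos=(-24.113,35.113), heading=225, 1 segment(s) drawn
Segments drawn: 1

Answer: 1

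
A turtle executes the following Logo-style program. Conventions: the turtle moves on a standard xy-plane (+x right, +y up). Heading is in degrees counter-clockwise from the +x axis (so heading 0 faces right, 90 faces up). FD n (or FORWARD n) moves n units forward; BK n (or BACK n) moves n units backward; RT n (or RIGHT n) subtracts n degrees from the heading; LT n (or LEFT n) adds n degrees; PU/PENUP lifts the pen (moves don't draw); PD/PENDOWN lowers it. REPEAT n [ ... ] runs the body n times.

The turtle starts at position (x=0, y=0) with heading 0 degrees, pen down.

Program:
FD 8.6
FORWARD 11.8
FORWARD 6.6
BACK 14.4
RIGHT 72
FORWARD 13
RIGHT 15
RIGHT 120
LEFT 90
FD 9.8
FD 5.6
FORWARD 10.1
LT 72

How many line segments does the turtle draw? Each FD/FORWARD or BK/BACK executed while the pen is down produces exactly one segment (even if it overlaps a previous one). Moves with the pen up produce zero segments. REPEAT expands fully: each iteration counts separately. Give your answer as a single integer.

Executing turtle program step by step:
Start: pos=(0,0), heading=0, pen down
FD 8.6: (0,0) -> (8.6,0) [heading=0, draw]
FD 11.8: (8.6,0) -> (20.4,0) [heading=0, draw]
FD 6.6: (20.4,0) -> (27,0) [heading=0, draw]
BK 14.4: (27,0) -> (12.6,0) [heading=0, draw]
RT 72: heading 0 -> 288
FD 13: (12.6,0) -> (16.617,-12.364) [heading=288, draw]
RT 15: heading 288 -> 273
RT 120: heading 273 -> 153
LT 90: heading 153 -> 243
FD 9.8: (16.617,-12.364) -> (12.168,-21.096) [heading=243, draw]
FD 5.6: (12.168,-21.096) -> (9.626,-26.085) [heading=243, draw]
FD 10.1: (9.626,-26.085) -> (5.04,-35.084) [heading=243, draw]
LT 72: heading 243 -> 315
Final: pos=(5.04,-35.084), heading=315, 8 segment(s) drawn
Segments drawn: 8

Answer: 8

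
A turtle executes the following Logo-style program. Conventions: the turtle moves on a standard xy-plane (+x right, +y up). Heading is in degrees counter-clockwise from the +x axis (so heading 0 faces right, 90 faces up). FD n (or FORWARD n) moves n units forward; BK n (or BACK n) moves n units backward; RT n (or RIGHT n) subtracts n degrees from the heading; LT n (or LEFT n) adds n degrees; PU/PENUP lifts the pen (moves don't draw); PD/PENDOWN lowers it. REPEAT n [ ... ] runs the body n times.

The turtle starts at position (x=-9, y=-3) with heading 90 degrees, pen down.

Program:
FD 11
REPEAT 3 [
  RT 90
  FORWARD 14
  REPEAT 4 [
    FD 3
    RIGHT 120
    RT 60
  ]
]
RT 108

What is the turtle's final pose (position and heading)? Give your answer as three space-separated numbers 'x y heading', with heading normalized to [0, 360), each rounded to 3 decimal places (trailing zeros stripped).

Executing turtle program step by step:
Start: pos=(-9,-3), heading=90, pen down
FD 11: (-9,-3) -> (-9,8) [heading=90, draw]
REPEAT 3 [
  -- iteration 1/3 --
  RT 90: heading 90 -> 0
  FD 14: (-9,8) -> (5,8) [heading=0, draw]
  REPEAT 4 [
    -- iteration 1/4 --
    FD 3: (5,8) -> (8,8) [heading=0, draw]
    RT 120: heading 0 -> 240
    RT 60: heading 240 -> 180
    -- iteration 2/4 --
    FD 3: (8,8) -> (5,8) [heading=180, draw]
    RT 120: heading 180 -> 60
    RT 60: heading 60 -> 0
    -- iteration 3/4 --
    FD 3: (5,8) -> (8,8) [heading=0, draw]
    RT 120: heading 0 -> 240
    RT 60: heading 240 -> 180
    -- iteration 4/4 --
    FD 3: (8,8) -> (5,8) [heading=180, draw]
    RT 120: heading 180 -> 60
    RT 60: heading 60 -> 0
  ]
  -- iteration 2/3 --
  RT 90: heading 0 -> 270
  FD 14: (5,8) -> (5,-6) [heading=270, draw]
  REPEAT 4 [
    -- iteration 1/4 --
    FD 3: (5,-6) -> (5,-9) [heading=270, draw]
    RT 120: heading 270 -> 150
    RT 60: heading 150 -> 90
    -- iteration 2/4 --
    FD 3: (5,-9) -> (5,-6) [heading=90, draw]
    RT 120: heading 90 -> 330
    RT 60: heading 330 -> 270
    -- iteration 3/4 --
    FD 3: (5,-6) -> (5,-9) [heading=270, draw]
    RT 120: heading 270 -> 150
    RT 60: heading 150 -> 90
    -- iteration 4/4 --
    FD 3: (5,-9) -> (5,-6) [heading=90, draw]
    RT 120: heading 90 -> 330
    RT 60: heading 330 -> 270
  ]
  -- iteration 3/3 --
  RT 90: heading 270 -> 180
  FD 14: (5,-6) -> (-9,-6) [heading=180, draw]
  REPEAT 4 [
    -- iteration 1/4 --
    FD 3: (-9,-6) -> (-12,-6) [heading=180, draw]
    RT 120: heading 180 -> 60
    RT 60: heading 60 -> 0
    -- iteration 2/4 --
    FD 3: (-12,-6) -> (-9,-6) [heading=0, draw]
    RT 120: heading 0 -> 240
    RT 60: heading 240 -> 180
    -- iteration 3/4 --
    FD 3: (-9,-6) -> (-12,-6) [heading=180, draw]
    RT 120: heading 180 -> 60
    RT 60: heading 60 -> 0
    -- iteration 4/4 --
    FD 3: (-12,-6) -> (-9,-6) [heading=0, draw]
    RT 120: heading 0 -> 240
    RT 60: heading 240 -> 180
  ]
]
RT 108: heading 180 -> 72
Final: pos=(-9,-6), heading=72, 16 segment(s) drawn

Answer: -9 -6 72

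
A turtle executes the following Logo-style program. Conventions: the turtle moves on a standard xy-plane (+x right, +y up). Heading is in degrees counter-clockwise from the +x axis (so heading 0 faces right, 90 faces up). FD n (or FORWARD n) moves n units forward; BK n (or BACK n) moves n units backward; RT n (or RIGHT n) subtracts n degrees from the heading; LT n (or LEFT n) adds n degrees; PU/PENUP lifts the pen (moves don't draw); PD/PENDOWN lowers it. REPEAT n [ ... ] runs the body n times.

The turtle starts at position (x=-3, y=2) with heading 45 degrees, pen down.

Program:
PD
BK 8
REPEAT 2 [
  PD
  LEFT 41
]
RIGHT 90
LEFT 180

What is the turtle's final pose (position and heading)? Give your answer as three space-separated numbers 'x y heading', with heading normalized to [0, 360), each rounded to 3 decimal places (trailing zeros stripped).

Answer: -8.657 -3.657 217

Derivation:
Executing turtle program step by step:
Start: pos=(-3,2), heading=45, pen down
PD: pen down
BK 8: (-3,2) -> (-8.657,-3.657) [heading=45, draw]
REPEAT 2 [
  -- iteration 1/2 --
  PD: pen down
  LT 41: heading 45 -> 86
  -- iteration 2/2 --
  PD: pen down
  LT 41: heading 86 -> 127
]
RT 90: heading 127 -> 37
LT 180: heading 37 -> 217
Final: pos=(-8.657,-3.657), heading=217, 1 segment(s) drawn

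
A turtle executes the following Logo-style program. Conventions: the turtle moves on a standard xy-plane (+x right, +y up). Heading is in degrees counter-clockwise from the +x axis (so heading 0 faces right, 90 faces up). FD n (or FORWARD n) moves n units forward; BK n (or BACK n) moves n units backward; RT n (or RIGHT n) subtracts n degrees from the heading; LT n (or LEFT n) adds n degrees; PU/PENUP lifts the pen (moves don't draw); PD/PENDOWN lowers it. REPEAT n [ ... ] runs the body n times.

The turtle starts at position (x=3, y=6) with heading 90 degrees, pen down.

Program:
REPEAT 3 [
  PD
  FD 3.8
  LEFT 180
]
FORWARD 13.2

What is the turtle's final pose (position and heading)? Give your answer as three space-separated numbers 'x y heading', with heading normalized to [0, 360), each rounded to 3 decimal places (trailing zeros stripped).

Answer: 3 -3.4 270

Derivation:
Executing turtle program step by step:
Start: pos=(3,6), heading=90, pen down
REPEAT 3 [
  -- iteration 1/3 --
  PD: pen down
  FD 3.8: (3,6) -> (3,9.8) [heading=90, draw]
  LT 180: heading 90 -> 270
  -- iteration 2/3 --
  PD: pen down
  FD 3.8: (3,9.8) -> (3,6) [heading=270, draw]
  LT 180: heading 270 -> 90
  -- iteration 3/3 --
  PD: pen down
  FD 3.8: (3,6) -> (3,9.8) [heading=90, draw]
  LT 180: heading 90 -> 270
]
FD 13.2: (3,9.8) -> (3,-3.4) [heading=270, draw]
Final: pos=(3,-3.4), heading=270, 4 segment(s) drawn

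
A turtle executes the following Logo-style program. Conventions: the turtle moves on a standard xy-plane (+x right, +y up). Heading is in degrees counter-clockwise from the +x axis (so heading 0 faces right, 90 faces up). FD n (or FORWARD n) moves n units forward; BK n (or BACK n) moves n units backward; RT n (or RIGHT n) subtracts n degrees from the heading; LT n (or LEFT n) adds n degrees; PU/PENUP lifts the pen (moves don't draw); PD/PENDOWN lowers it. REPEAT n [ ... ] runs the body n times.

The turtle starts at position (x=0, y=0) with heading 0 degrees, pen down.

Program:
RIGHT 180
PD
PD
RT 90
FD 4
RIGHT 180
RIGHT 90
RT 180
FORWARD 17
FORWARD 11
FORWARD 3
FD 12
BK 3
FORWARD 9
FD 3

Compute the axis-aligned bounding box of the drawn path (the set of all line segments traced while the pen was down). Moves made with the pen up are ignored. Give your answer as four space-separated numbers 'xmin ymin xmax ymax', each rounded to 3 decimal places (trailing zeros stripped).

Answer: 0 0 52 4

Derivation:
Executing turtle program step by step:
Start: pos=(0,0), heading=0, pen down
RT 180: heading 0 -> 180
PD: pen down
PD: pen down
RT 90: heading 180 -> 90
FD 4: (0,0) -> (0,4) [heading=90, draw]
RT 180: heading 90 -> 270
RT 90: heading 270 -> 180
RT 180: heading 180 -> 0
FD 17: (0,4) -> (17,4) [heading=0, draw]
FD 11: (17,4) -> (28,4) [heading=0, draw]
FD 3: (28,4) -> (31,4) [heading=0, draw]
FD 12: (31,4) -> (43,4) [heading=0, draw]
BK 3: (43,4) -> (40,4) [heading=0, draw]
FD 9: (40,4) -> (49,4) [heading=0, draw]
FD 3: (49,4) -> (52,4) [heading=0, draw]
Final: pos=(52,4), heading=0, 8 segment(s) drawn

Segment endpoints: x in {0, 0, 17, 28, 31, 40, 43, 49, 52}, y in {0, 4, 4, 4, 4, 4, 4, 4, 4}
xmin=0, ymin=0, xmax=52, ymax=4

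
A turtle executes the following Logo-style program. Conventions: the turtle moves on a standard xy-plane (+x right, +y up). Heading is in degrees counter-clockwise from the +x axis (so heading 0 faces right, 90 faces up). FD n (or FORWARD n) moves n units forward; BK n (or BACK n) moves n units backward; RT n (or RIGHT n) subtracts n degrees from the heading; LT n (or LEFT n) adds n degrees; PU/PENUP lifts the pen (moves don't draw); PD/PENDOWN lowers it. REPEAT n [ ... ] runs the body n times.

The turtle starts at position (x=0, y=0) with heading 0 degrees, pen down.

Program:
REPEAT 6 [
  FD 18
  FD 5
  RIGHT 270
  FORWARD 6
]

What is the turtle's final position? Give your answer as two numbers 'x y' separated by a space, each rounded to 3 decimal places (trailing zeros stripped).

Executing turtle program step by step:
Start: pos=(0,0), heading=0, pen down
REPEAT 6 [
  -- iteration 1/6 --
  FD 18: (0,0) -> (18,0) [heading=0, draw]
  FD 5: (18,0) -> (23,0) [heading=0, draw]
  RT 270: heading 0 -> 90
  FD 6: (23,0) -> (23,6) [heading=90, draw]
  -- iteration 2/6 --
  FD 18: (23,6) -> (23,24) [heading=90, draw]
  FD 5: (23,24) -> (23,29) [heading=90, draw]
  RT 270: heading 90 -> 180
  FD 6: (23,29) -> (17,29) [heading=180, draw]
  -- iteration 3/6 --
  FD 18: (17,29) -> (-1,29) [heading=180, draw]
  FD 5: (-1,29) -> (-6,29) [heading=180, draw]
  RT 270: heading 180 -> 270
  FD 6: (-6,29) -> (-6,23) [heading=270, draw]
  -- iteration 4/6 --
  FD 18: (-6,23) -> (-6,5) [heading=270, draw]
  FD 5: (-6,5) -> (-6,0) [heading=270, draw]
  RT 270: heading 270 -> 0
  FD 6: (-6,0) -> (0,0) [heading=0, draw]
  -- iteration 5/6 --
  FD 18: (0,0) -> (18,0) [heading=0, draw]
  FD 5: (18,0) -> (23,0) [heading=0, draw]
  RT 270: heading 0 -> 90
  FD 6: (23,0) -> (23,6) [heading=90, draw]
  -- iteration 6/6 --
  FD 18: (23,6) -> (23,24) [heading=90, draw]
  FD 5: (23,24) -> (23,29) [heading=90, draw]
  RT 270: heading 90 -> 180
  FD 6: (23,29) -> (17,29) [heading=180, draw]
]
Final: pos=(17,29), heading=180, 18 segment(s) drawn

Answer: 17 29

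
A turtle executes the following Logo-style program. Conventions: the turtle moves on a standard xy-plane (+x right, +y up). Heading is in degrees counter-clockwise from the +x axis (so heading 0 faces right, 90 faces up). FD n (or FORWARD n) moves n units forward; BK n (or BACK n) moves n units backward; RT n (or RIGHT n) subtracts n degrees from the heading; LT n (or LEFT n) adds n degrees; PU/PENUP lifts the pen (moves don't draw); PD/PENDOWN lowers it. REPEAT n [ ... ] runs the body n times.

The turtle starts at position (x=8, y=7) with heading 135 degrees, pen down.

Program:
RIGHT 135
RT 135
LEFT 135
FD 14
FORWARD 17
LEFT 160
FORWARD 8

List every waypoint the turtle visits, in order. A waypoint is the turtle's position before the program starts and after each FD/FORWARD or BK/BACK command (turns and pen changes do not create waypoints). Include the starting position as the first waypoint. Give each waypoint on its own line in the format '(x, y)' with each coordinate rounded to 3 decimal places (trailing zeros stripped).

Answer: (8, 7)
(22, 7)
(39, 7)
(31.482, 9.736)

Derivation:
Executing turtle program step by step:
Start: pos=(8,7), heading=135, pen down
RT 135: heading 135 -> 0
RT 135: heading 0 -> 225
LT 135: heading 225 -> 0
FD 14: (8,7) -> (22,7) [heading=0, draw]
FD 17: (22,7) -> (39,7) [heading=0, draw]
LT 160: heading 0 -> 160
FD 8: (39,7) -> (31.482,9.736) [heading=160, draw]
Final: pos=(31.482,9.736), heading=160, 3 segment(s) drawn
Waypoints (4 total):
(8, 7)
(22, 7)
(39, 7)
(31.482, 9.736)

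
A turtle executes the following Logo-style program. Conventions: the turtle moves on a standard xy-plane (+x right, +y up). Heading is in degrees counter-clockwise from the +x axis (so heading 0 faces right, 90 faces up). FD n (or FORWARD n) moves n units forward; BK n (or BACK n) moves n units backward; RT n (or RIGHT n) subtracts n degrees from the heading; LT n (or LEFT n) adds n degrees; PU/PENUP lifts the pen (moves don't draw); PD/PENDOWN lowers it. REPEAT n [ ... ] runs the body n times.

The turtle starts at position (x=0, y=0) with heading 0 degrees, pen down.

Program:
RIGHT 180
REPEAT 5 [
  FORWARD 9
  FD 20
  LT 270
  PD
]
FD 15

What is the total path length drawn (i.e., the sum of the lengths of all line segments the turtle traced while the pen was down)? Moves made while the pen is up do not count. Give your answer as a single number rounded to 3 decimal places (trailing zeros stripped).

Answer: 160

Derivation:
Executing turtle program step by step:
Start: pos=(0,0), heading=0, pen down
RT 180: heading 0 -> 180
REPEAT 5 [
  -- iteration 1/5 --
  FD 9: (0,0) -> (-9,0) [heading=180, draw]
  FD 20: (-9,0) -> (-29,0) [heading=180, draw]
  LT 270: heading 180 -> 90
  PD: pen down
  -- iteration 2/5 --
  FD 9: (-29,0) -> (-29,9) [heading=90, draw]
  FD 20: (-29,9) -> (-29,29) [heading=90, draw]
  LT 270: heading 90 -> 0
  PD: pen down
  -- iteration 3/5 --
  FD 9: (-29,29) -> (-20,29) [heading=0, draw]
  FD 20: (-20,29) -> (0,29) [heading=0, draw]
  LT 270: heading 0 -> 270
  PD: pen down
  -- iteration 4/5 --
  FD 9: (0,29) -> (0,20) [heading=270, draw]
  FD 20: (0,20) -> (0,0) [heading=270, draw]
  LT 270: heading 270 -> 180
  PD: pen down
  -- iteration 5/5 --
  FD 9: (0,0) -> (-9,0) [heading=180, draw]
  FD 20: (-9,0) -> (-29,0) [heading=180, draw]
  LT 270: heading 180 -> 90
  PD: pen down
]
FD 15: (-29,0) -> (-29,15) [heading=90, draw]
Final: pos=(-29,15), heading=90, 11 segment(s) drawn

Segment lengths:
  seg 1: (0,0) -> (-9,0), length = 9
  seg 2: (-9,0) -> (-29,0), length = 20
  seg 3: (-29,0) -> (-29,9), length = 9
  seg 4: (-29,9) -> (-29,29), length = 20
  seg 5: (-29,29) -> (-20,29), length = 9
  seg 6: (-20,29) -> (0,29), length = 20
  seg 7: (0,29) -> (0,20), length = 9
  seg 8: (0,20) -> (0,0), length = 20
  seg 9: (0,0) -> (-9,0), length = 9
  seg 10: (-9,0) -> (-29,0), length = 20
  seg 11: (-29,0) -> (-29,15), length = 15
Total = 160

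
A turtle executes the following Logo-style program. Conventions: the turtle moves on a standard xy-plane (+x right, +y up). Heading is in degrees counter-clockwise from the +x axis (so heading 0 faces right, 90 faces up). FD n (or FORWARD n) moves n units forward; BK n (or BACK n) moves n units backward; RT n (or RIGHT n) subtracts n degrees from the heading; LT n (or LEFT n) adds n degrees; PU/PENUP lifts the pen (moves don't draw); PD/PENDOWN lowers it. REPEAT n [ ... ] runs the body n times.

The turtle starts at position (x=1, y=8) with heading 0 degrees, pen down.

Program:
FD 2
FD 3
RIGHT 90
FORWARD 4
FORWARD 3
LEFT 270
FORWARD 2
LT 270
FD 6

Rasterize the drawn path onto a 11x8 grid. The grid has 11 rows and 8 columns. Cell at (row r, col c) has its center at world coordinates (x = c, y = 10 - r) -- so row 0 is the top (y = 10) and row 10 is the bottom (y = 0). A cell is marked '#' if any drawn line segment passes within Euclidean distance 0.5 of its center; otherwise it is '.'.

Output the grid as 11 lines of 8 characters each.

Segment 0: (1,8) -> (3,8)
Segment 1: (3,8) -> (6,8)
Segment 2: (6,8) -> (6,4)
Segment 3: (6,4) -> (6,1)
Segment 4: (6,1) -> (4,1)
Segment 5: (4,1) -> (4,7)

Answer: ........
........
.######.
....#.#.
....#.#.
....#.#.
....#.#.
....#.#.
....#.#.
....###.
........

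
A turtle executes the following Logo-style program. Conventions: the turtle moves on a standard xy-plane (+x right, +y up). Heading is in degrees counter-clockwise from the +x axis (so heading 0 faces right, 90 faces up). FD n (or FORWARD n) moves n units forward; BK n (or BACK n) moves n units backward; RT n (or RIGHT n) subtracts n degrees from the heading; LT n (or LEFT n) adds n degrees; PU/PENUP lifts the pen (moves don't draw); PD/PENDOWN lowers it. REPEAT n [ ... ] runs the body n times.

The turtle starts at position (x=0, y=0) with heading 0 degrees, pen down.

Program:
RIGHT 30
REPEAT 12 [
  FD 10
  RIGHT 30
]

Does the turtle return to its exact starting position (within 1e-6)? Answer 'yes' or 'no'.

Executing turtle program step by step:
Start: pos=(0,0), heading=0, pen down
RT 30: heading 0 -> 330
REPEAT 12 [
  -- iteration 1/12 --
  FD 10: (0,0) -> (8.66,-5) [heading=330, draw]
  RT 30: heading 330 -> 300
  -- iteration 2/12 --
  FD 10: (8.66,-5) -> (13.66,-13.66) [heading=300, draw]
  RT 30: heading 300 -> 270
  -- iteration 3/12 --
  FD 10: (13.66,-13.66) -> (13.66,-23.66) [heading=270, draw]
  RT 30: heading 270 -> 240
  -- iteration 4/12 --
  FD 10: (13.66,-23.66) -> (8.66,-32.321) [heading=240, draw]
  RT 30: heading 240 -> 210
  -- iteration 5/12 --
  FD 10: (8.66,-32.321) -> (0,-37.321) [heading=210, draw]
  RT 30: heading 210 -> 180
  -- iteration 6/12 --
  FD 10: (0,-37.321) -> (-10,-37.321) [heading=180, draw]
  RT 30: heading 180 -> 150
  -- iteration 7/12 --
  FD 10: (-10,-37.321) -> (-18.66,-32.321) [heading=150, draw]
  RT 30: heading 150 -> 120
  -- iteration 8/12 --
  FD 10: (-18.66,-32.321) -> (-23.66,-23.66) [heading=120, draw]
  RT 30: heading 120 -> 90
  -- iteration 9/12 --
  FD 10: (-23.66,-23.66) -> (-23.66,-13.66) [heading=90, draw]
  RT 30: heading 90 -> 60
  -- iteration 10/12 --
  FD 10: (-23.66,-13.66) -> (-18.66,-5) [heading=60, draw]
  RT 30: heading 60 -> 30
  -- iteration 11/12 --
  FD 10: (-18.66,-5) -> (-10,0) [heading=30, draw]
  RT 30: heading 30 -> 0
  -- iteration 12/12 --
  FD 10: (-10,0) -> (0,0) [heading=0, draw]
  RT 30: heading 0 -> 330
]
Final: pos=(0,0), heading=330, 12 segment(s) drawn

Start position: (0, 0)
Final position: (0, 0)
Distance = 0; < 1e-6 -> CLOSED

Answer: yes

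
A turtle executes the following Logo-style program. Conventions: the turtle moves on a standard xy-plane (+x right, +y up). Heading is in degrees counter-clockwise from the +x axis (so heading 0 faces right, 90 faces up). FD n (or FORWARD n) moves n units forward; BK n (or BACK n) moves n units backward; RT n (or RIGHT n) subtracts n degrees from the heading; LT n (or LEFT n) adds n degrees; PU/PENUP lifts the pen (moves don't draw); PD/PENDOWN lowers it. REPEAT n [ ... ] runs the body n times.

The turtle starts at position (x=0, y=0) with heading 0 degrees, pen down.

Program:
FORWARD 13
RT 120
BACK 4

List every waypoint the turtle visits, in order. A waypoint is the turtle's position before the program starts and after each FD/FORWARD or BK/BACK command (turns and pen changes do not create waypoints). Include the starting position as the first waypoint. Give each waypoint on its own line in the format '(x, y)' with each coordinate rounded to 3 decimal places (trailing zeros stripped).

Answer: (0, 0)
(13, 0)
(15, 3.464)

Derivation:
Executing turtle program step by step:
Start: pos=(0,0), heading=0, pen down
FD 13: (0,0) -> (13,0) [heading=0, draw]
RT 120: heading 0 -> 240
BK 4: (13,0) -> (15,3.464) [heading=240, draw]
Final: pos=(15,3.464), heading=240, 2 segment(s) drawn
Waypoints (3 total):
(0, 0)
(13, 0)
(15, 3.464)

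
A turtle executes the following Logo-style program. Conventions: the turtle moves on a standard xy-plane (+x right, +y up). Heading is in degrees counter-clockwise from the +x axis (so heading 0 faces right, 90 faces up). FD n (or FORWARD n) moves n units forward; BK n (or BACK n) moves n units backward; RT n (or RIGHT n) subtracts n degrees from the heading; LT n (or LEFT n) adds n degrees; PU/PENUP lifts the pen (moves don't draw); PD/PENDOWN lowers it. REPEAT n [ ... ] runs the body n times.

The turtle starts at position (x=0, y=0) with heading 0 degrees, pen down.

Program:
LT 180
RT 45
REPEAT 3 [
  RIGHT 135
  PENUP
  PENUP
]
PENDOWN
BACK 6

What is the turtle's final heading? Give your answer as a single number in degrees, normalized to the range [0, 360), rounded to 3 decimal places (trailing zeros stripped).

Answer: 90

Derivation:
Executing turtle program step by step:
Start: pos=(0,0), heading=0, pen down
LT 180: heading 0 -> 180
RT 45: heading 180 -> 135
REPEAT 3 [
  -- iteration 1/3 --
  RT 135: heading 135 -> 0
  PU: pen up
  PU: pen up
  -- iteration 2/3 --
  RT 135: heading 0 -> 225
  PU: pen up
  PU: pen up
  -- iteration 3/3 --
  RT 135: heading 225 -> 90
  PU: pen up
  PU: pen up
]
PD: pen down
BK 6: (0,0) -> (0,-6) [heading=90, draw]
Final: pos=(0,-6), heading=90, 1 segment(s) drawn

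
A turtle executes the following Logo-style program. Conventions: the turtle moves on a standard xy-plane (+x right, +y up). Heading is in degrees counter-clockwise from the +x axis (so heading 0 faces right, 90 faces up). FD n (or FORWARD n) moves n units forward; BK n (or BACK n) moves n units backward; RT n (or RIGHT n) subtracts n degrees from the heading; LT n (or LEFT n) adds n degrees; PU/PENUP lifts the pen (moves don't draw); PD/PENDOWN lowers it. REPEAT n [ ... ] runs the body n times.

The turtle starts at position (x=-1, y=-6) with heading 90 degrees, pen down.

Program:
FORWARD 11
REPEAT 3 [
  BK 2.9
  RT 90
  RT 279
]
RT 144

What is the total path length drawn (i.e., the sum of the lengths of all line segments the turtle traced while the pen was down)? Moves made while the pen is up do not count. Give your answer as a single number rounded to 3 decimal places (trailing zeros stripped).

Answer: 19.7

Derivation:
Executing turtle program step by step:
Start: pos=(-1,-6), heading=90, pen down
FD 11: (-1,-6) -> (-1,5) [heading=90, draw]
REPEAT 3 [
  -- iteration 1/3 --
  BK 2.9: (-1,5) -> (-1,2.1) [heading=90, draw]
  RT 90: heading 90 -> 0
  RT 279: heading 0 -> 81
  -- iteration 2/3 --
  BK 2.9: (-1,2.1) -> (-1.454,-0.764) [heading=81, draw]
  RT 90: heading 81 -> 351
  RT 279: heading 351 -> 72
  -- iteration 3/3 --
  BK 2.9: (-1.454,-0.764) -> (-2.35,-3.522) [heading=72, draw]
  RT 90: heading 72 -> 342
  RT 279: heading 342 -> 63
]
RT 144: heading 63 -> 279
Final: pos=(-2.35,-3.522), heading=279, 4 segment(s) drawn

Segment lengths:
  seg 1: (-1,-6) -> (-1,5), length = 11
  seg 2: (-1,5) -> (-1,2.1), length = 2.9
  seg 3: (-1,2.1) -> (-1.454,-0.764), length = 2.9
  seg 4: (-1.454,-0.764) -> (-2.35,-3.522), length = 2.9
Total = 19.7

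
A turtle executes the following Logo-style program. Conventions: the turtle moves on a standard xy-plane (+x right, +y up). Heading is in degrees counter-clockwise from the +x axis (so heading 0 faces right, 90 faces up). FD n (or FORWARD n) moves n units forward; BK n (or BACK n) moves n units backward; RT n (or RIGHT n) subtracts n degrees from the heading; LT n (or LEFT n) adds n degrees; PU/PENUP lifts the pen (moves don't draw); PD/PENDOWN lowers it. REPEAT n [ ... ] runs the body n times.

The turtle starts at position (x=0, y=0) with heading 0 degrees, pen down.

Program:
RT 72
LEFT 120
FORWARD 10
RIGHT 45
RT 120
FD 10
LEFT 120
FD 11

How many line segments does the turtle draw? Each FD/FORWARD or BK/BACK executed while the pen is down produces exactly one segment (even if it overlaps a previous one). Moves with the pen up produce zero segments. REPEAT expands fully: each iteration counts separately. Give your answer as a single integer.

Executing turtle program step by step:
Start: pos=(0,0), heading=0, pen down
RT 72: heading 0 -> 288
LT 120: heading 288 -> 48
FD 10: (0,0) -> (6.691,7.431) [heading=48, draw]
RT 45: heading 48 -> 3
RT 120: heading 3 -> 243
FD 10: (6.691,7.431) -> (2.151,-1.479) [heading=243, draw]
LT 120: heading 243 -> 3
FD 11: (2.151,-1.479) -> (13.136,-0.903) [heading=3, draw]
Final: pos=(13.136,-0.903), heading=3, 3 segment(s) drawn
Segments drawn: 3

Answer: 3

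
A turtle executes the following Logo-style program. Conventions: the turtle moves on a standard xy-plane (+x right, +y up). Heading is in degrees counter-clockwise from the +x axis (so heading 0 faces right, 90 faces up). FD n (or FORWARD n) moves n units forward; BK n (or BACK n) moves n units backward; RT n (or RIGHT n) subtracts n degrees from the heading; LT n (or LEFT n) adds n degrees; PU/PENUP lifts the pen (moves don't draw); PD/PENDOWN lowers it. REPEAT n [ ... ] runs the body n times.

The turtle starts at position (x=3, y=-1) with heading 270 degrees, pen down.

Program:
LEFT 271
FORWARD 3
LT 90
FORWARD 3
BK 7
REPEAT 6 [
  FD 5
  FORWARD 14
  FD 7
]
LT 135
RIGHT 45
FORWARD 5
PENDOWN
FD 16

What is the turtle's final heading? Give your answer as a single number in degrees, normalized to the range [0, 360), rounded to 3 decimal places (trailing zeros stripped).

Answer: 1

Derivation:
Executing turtle program step by step:
Start: pos=(3,-1), heading=270, pen down
LT 271: heading 270 -> 181
FD 3: (3,-1) -> (0,-1.052) [heading=181, draw]
LT 90: heading 181 -> 271
FD 3: (0,-1.052) -> (0.053,-4.052) [heading=271, draw]
BK 7: (0.053,-4.052) -> (-0.069,2.947) [heading=271, draw]
REPEAT 6 [
  -- iteration 1/6 --
  FD 5: (-0.069,2.947) -> (0.018,-2.052) [heading=271, draw]
  FD 14: (0.018,-2.052) -> (0.262,-16.05) [heading=271, draw]
  FD 7: (0.262,-16.05) -> (0.384,-23.049) [heading=271, draw]
  -- iteration 2/6 --
  FD 5: (0.384,-23.049) -> (0.472,-28.048) [heading=271, draw]
  FD 14: (0.472,-28.048) -> (0.716,-42.046) [heading=271, draw]
  FD 7: (0.716,-42.046) -> (0.838,-49.045) [heading=271, draw]
  -- iteration 3/6 --
  FD 5: (0.838,-49.045) -> (0.925,-54.044) [heading=271, draw]
  FD 14: (0.925,-54.044) -> (1.17,-68.042) [heading=271, draw]
  FD 7: (1.17,-68.042) -> (1.292,-75.041) [heading=271, draw]
  -- iteration 4/6 --
  FD 5: (1.292,-75.041) -> (1.379,-80.04) [heading=271, draw]
  FD 14: (1.379,-80.04) -> (1.624,-94.038) [heading=271, draw]
  FD 7: (1.624,-94.038) -> (1.746,-101.037) [heading=271, draw]
  -- iteration 5/6 --
  FD 5: (1.746,-101.037) -> (1.833,-106.036) [heading=271, draw]
  FD 14: (1.833,-106.036) -> (2.077,-120.034) [heading=271, draw]
  FD 7: (2.077,-120.034) -> (2.199,-127.033) [heading=271, draw]
  -- iteration 6/6 --
  FD 5: (2.199,-127.033) -> (2.287,-132.032) [heading=271, draw]
  FD 14: (2.287,-132.032) -> (2.531,-146.03) [heading=271, draw]
  FD 7: (2.531,-146.03) -> (2.653,-153.029) [heading=271, draw]
]
LT 135: heading 271 -> 46
RT 45: heading 46 -> 1
FD 5: (2.653,-153.029) -> (7.652,-152.942) [heading=1, draw]
PD: pen down
FD 16: (7.652,-152.942) -> (23.65,-152.663) [heading=1, draw]
Final: pos=(23.65,-152.663), heading=1, 23 segment(s) drawn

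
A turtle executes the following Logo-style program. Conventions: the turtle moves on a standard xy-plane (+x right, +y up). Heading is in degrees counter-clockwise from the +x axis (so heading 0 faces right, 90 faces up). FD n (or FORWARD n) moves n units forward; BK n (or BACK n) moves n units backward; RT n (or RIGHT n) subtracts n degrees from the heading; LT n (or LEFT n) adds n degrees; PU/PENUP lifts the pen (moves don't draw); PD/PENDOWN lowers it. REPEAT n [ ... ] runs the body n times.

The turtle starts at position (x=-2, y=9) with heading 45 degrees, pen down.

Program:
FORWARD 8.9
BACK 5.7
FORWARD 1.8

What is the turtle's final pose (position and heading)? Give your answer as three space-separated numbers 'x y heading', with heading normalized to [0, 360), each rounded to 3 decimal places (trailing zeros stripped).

Executing turtle program step by step:
Start: pos=(-2,9), heading=45, pen down
FD 8.9: (-2,9) -> (4.293,15.293) [heading=45, draw]
BK 5.7: (4.293,15.293) -> (0.263,11.263) [heading=45, draw]
FD 1.8: (0.263,11.263) -> (1.536,12.536) [heading=45, draw]
Final: pos=(1.536,12.536), heading=45, 3 segment(s) drawn

Answer: 1.536 12.536 45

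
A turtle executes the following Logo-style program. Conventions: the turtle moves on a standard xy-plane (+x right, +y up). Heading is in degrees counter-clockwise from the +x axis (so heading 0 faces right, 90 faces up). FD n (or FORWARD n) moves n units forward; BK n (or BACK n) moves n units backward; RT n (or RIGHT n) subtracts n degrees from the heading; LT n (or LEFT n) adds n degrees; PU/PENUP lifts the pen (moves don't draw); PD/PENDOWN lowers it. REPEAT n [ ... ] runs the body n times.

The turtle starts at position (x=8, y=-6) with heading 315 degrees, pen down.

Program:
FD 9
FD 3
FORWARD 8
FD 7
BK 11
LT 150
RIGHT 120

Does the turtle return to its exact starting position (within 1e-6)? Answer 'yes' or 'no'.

Answer: no

Derivation:
Executing turtle program step by step:
Start: pos=(8,-6), heading=315, pen down
FD 9: (8,-6) -> (14.364,-12.364) [heading=315, draw]
FD 3: (14.364,-12.364) -> (16.485,-14.485) [heading=315, draw]
FD 8: (16.485,-14.485) -> (22.142,-20.142) [heading=315, draw]
FD 7: (22.142,-20.142) -> (27.092,-25.092) [heading=315, draw]
BK 11: (27.092,-25.092) -> (19.314,-17.314) [heading=315, draw]
LT 150: heading 315 -> 105
RT 120: heading 105 -> 345
Final: pos=(19.314,-17.314), heading=345, 5 segment(s) drawn

Start position: (8, -6)
Final position: (19.314, -17.314)
Distance = 16; >= 1e-6 -> NOT closed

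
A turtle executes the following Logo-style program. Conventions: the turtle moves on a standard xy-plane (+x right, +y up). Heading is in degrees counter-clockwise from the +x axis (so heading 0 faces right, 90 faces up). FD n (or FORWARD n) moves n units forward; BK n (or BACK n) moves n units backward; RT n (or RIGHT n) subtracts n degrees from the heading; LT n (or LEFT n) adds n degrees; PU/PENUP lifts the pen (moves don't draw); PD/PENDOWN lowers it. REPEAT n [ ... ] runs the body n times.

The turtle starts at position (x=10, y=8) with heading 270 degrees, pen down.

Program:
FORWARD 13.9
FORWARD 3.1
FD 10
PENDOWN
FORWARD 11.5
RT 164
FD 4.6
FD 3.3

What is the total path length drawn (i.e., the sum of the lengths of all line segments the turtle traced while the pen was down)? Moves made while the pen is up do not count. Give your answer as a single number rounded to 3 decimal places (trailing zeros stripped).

Answer: 46.4

Derivation:
Executing turtle program step by step:
Start: pos=(10,8), heading=270, pen down
FD 13.9: (10,8) -> (10,-5.9) [heading=270, draw]
FD 3.1: (10,-5.9) -> (10,-9) [heading=270, draw]
FD 10: (10,-9) -> (10,-19) [heading=270, draw]
PD: pen down
FD 11.5: (10,-19) -> (10,-30.5) [heading=270, draw]
RT 164: heading 270 -> 106
FD 4.6: (10,-30.5) -> (8.732,-26.078) [heading=106, draw]
FD 3.3: (8.732,-26.078) -> (7.822,-22.906) [heading=106, draw]
Final: pos=(7.822,-22.906), heading=106, 6 segment(s) drawn

Segment lengths:
  seg 1: (10,8) -> (10,-5.9), length = 13.9
  seg 2: (10,-5.9) -> (10,-9), length = 3.1
  seg 3: (10,-9) -> (10,-19), length = 10
  seg 4: (10,-19) -> (10,-30.5), length = 11.5
  seg 5: (10,-30.5) -> (8.732,-26.078), length = 4.6
  seg 6: (8.732,-26.078) -> (7.822,-22.906), length = 3.3
Total = 46.4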